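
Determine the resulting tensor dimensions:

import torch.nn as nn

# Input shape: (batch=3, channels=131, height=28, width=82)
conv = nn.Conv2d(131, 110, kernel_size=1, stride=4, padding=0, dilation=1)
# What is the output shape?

Input shape: (3, 131, 28, 82)
Output shape: (3, 110, 7, 21)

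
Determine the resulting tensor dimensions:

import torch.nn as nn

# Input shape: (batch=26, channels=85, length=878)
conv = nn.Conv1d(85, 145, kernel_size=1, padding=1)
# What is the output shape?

Input shape: (26, 85, 878)
Output shape: (26, 145, 880)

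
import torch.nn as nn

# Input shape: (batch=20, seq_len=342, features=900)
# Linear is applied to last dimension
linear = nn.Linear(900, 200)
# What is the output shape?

Input shape: (20, 342, 900)
Output shape: (20, 342, 200)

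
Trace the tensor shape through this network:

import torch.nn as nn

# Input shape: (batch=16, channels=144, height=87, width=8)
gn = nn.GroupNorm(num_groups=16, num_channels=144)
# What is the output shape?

Input shape: (16, 144, 87, 8)
Output shape: (16, 144, 87, 8)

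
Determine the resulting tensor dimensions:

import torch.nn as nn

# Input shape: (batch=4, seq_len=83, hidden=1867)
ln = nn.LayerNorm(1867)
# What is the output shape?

Input shape: (4, 83, 1867)
Output shape: (4, 83, 1867)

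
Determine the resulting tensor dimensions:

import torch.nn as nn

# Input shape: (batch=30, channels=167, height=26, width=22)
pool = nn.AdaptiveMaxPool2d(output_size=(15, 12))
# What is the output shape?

Input shape: (30, 167, 26, 22)
Output shape: (30, 167, 15, 12)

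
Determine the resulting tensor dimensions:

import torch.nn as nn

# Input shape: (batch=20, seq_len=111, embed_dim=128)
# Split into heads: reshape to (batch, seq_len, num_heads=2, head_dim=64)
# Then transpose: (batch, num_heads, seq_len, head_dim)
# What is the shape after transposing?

Input shape: (20, 111, 128)
  -> after reshape: (20, 111, 2, 64)
Output shape: (20, 2, 111, 64)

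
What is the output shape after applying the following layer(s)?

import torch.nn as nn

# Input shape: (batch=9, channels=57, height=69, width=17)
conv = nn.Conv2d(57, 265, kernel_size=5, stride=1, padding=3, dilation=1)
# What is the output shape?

Input shape: (9, 57, 69, 17)
Output shape: (9, 265, 71, 19)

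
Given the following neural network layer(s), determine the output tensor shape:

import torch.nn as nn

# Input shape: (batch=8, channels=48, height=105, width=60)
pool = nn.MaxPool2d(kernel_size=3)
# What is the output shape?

Input shape: (8, 48, 105, 60)
Output shape: (8, 48, 35, 20)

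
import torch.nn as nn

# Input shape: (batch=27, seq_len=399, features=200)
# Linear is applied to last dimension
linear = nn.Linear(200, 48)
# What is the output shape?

Input shape: (27, 399, 200)
Output shape: (27, 399, 48)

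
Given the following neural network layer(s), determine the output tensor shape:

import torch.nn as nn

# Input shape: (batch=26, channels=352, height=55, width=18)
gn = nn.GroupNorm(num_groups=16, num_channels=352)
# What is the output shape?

Input shape: (26, 352, 55, 18)
Output shape: (26, 352, 55, 18)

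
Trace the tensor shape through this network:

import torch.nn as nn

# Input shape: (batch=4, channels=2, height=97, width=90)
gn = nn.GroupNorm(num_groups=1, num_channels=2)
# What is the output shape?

Input shape: (4, 2, 97, 90)
Output shape: (4, 2, 97, 90)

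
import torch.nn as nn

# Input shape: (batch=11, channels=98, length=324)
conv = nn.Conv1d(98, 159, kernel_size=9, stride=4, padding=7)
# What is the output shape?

Input shape: (11, 98, 324)
Output shape: (11, 159, 83)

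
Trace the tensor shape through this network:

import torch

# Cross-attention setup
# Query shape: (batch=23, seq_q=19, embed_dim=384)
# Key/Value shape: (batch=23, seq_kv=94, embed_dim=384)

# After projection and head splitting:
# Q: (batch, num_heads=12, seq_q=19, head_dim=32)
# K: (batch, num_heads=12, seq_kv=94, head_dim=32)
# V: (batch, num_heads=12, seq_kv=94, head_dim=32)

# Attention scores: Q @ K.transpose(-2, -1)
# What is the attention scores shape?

Input shape: (23, 19, 384)
Output shape: (23, 12, 19, 94)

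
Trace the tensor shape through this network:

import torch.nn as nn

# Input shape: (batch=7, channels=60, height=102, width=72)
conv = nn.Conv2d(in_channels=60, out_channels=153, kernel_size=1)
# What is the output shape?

Input shape: (7, 60, 102, 72)
Output shape: (7, 153, 102, 72)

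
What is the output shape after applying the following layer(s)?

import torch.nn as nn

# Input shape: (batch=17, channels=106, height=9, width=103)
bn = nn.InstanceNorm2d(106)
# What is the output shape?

Input shape: (17, 106, 9, 103)
Output shape: (17, 106, 9, 103)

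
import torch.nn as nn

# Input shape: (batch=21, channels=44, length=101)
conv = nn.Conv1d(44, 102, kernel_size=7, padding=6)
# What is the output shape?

Input shape: (21, 44, 101)
Output shape: (21, 102, 107)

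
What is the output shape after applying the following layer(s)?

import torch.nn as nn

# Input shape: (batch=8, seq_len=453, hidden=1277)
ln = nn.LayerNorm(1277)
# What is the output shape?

Input shape: (8, 453, 1277)
Output shape: (8, 453, 1277)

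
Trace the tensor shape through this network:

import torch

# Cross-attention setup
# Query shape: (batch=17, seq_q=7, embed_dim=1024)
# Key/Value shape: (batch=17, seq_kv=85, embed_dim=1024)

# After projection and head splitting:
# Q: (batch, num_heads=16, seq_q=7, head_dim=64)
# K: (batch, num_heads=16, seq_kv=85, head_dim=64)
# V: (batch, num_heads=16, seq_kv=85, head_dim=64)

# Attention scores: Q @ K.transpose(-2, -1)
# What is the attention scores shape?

Input shape: (17, 7, 1024)
Output shape: (17, 16, 7, 85)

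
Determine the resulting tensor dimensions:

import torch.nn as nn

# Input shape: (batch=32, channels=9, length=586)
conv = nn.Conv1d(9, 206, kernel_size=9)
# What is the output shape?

Input shape: (32, 9, 586)
Output shape: (32, 206, 578)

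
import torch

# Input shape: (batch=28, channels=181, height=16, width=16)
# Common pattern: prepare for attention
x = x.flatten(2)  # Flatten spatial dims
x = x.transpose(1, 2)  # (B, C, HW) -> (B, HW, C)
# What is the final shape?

Input shape: (28, 181, 16, 16)
  -> after flatten(2): (28, 181, 256)
Output shape: (28, 256, 181)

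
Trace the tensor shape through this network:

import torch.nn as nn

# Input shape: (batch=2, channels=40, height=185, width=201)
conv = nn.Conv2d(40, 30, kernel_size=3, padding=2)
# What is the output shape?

Input shape: (2, 40, 185, 201)
Output shape: (2, 30, 187, 203)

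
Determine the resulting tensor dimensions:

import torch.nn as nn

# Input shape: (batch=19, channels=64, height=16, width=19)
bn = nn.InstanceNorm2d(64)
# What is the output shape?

Input shape: (19, 64, 16, 19)
Output shape: (19, 64, 16, 19)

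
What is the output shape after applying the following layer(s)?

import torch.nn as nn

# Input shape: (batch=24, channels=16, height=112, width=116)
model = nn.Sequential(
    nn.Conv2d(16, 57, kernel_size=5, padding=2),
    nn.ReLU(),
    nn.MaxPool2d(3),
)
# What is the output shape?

Input shape: (24, 16, 112, 116)
  -> after Conv2d: (24, 57, 112, 116)
  -> after ReLU: (24, 57, 112, 116)
Output shape: (24, 57, 37, 38)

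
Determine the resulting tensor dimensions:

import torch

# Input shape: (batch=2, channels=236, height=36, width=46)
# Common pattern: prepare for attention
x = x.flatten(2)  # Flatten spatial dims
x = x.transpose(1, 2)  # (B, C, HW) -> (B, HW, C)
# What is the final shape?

Input shape: (2, 236, 36, 46)
  -> after flatten(2): (2, 236, 1656)
Output shape: (2, 1656, 236)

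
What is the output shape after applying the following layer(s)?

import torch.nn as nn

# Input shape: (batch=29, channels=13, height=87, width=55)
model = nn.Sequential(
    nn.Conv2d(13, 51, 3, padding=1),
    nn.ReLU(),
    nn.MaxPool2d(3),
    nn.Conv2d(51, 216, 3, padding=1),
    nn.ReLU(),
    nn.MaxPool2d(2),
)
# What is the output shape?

Input shape: (29, 13, 87, 55)
  -> after first Conv2d: (29, 51, 87, 55)
  -> after first MaxPool2d: (29, 51, 29, 18)
  -> after second Conv2d: (29, 216, 29, 18)
Output shape: (29, 216, 14, 9)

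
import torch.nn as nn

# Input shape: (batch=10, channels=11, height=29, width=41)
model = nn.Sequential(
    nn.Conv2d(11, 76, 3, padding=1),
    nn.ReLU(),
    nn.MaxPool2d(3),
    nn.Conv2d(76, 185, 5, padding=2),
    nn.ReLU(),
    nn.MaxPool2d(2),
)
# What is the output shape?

Input shape: (10, 11, 29, 41)
  -> after first Conv2d: (10, 76, 29, 41)
  -> after first MaxPool2d: (10, 76, 9, 13)
  -> after second Conv2d: (10, 185, 9, 13)
Output shape: (10, 185, 4, 6)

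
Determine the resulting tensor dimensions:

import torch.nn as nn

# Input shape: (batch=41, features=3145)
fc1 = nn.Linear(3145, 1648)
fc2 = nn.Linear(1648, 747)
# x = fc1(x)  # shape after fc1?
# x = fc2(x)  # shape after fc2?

Input shape: (41, 3145)
  -> after fc1: (41, 1648)
Output shape: (41, 747)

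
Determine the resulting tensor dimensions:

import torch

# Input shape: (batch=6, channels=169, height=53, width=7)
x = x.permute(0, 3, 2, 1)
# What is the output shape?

Input shape: (6, 169, 53, 7)
Output shape: (6, 7, 53, 169)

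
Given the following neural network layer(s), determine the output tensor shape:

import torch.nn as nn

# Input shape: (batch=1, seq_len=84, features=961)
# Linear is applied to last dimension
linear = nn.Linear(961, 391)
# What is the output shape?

Input shape: (1, 84, 961)
Output shape: (1, 84, 391)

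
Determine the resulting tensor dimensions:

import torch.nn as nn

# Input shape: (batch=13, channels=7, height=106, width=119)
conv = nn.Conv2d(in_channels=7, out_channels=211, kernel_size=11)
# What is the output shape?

Input shape: (13, 7, 106, 119)
Output shape: (13, 211, 96, 109)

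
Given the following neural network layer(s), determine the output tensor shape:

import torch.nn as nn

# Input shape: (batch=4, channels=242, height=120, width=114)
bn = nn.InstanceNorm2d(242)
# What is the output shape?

Input shape: (4, 242, 120, 114)
Output shape: (4, 242, 120, 114)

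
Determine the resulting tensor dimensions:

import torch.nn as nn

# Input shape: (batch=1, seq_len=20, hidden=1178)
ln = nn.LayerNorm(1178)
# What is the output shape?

Input shape: (1, 20, 1178)
Output shape: (1, 20, 1178)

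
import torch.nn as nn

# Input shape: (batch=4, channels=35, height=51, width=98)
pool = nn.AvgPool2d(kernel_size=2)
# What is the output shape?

Input shape: (4, 35, 51, 98)
Output shape: (4, 35, 25, 49)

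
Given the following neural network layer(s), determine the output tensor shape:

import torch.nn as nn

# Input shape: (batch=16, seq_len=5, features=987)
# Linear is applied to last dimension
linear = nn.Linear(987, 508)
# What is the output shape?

Input shape: (16, 5, 987)
Output shape: (16, 5, 508)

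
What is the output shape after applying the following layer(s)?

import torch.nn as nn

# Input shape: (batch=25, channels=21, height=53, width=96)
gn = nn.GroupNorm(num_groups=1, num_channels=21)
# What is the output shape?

Input shape: (25, 21, 53, 96)
Output shape: (25, 21, 53, 96)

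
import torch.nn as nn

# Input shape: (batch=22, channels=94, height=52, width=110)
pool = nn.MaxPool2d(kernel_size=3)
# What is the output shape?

Input shape: (22, 94, 52, 110)
Output shape: (22, 94, 17, 36)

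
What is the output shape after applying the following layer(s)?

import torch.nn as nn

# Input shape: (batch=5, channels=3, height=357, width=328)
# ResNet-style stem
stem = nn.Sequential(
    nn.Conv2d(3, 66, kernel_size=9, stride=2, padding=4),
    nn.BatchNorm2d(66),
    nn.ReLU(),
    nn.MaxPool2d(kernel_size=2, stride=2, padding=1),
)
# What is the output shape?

Input shape: (5, 3, 357, 328)
  -> after Conv2d 9x9 stride=2: (5, 66, 179, 164)
Output shape: (5, 66, 90, 83)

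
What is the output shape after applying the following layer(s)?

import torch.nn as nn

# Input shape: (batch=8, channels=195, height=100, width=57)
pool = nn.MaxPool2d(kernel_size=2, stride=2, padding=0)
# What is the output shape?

Input shape: (8, 195, 100, 57)
Output shape: (8, 195, 50, 28)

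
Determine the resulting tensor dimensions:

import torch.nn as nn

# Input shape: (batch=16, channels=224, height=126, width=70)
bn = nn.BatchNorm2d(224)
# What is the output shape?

Input shape: (16, 224, 126, 70)
Output shape: (16, 224, 126, 70)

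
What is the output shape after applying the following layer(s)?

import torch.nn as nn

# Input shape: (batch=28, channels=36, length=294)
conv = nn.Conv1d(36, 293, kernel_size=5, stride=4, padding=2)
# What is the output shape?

Input shape: (28, 36, 294)
Output shape: (28, 293, 74)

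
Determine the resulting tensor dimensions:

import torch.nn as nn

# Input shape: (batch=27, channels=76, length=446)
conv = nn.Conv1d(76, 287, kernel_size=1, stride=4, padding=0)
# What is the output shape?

Input shape: (27, 76, 446)
Output shape: (27, 287, 112)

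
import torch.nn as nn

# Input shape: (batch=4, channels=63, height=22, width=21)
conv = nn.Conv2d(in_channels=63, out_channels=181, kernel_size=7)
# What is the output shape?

Input shape: (4, 63, 22, 21)
Output shape: (4, 181, 16, 15)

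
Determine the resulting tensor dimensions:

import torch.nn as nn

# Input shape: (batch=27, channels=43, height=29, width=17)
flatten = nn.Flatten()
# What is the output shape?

Input shape: (27, 43, 29, 17)
Output shape: (27, 21199)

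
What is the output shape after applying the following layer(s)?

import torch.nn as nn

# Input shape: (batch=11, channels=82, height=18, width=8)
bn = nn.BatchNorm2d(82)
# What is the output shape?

Input shape: (11, 82, 18, 8)
Output shape: (11, 82, 18, 8)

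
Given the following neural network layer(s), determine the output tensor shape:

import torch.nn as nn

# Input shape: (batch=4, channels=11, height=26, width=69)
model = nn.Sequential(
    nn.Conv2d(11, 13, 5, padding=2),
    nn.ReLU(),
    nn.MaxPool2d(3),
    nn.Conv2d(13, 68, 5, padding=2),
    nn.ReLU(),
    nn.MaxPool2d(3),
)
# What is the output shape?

Input shape: (4, 11, 26, 69)
  -> after first Conv2d: (4, 13, 26, 69)
  -> after first MaxPool2d: (4, 13, 8, 23)
  -> after second Conv2d: (4, 68, 8, 23)
Output shape: (4, 68, 2, 7)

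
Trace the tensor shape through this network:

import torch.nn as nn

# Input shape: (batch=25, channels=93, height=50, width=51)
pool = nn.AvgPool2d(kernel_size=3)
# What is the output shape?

Input shape: (25, 93, 50, 51)
Output shape: (25, 93, 16, 17)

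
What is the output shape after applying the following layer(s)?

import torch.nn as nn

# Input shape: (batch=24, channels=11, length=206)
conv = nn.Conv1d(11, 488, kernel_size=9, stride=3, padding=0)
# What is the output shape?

Input shape: (24, 11, 206)
Output shape: (24, 488, 66)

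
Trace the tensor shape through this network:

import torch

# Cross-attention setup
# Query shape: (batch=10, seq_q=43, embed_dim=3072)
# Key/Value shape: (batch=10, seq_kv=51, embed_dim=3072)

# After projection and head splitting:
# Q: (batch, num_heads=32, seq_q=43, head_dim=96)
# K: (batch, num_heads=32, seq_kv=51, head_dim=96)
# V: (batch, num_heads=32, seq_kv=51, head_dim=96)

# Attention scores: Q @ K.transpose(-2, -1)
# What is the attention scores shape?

Input shape: (10, 43, 3072)
Output shape: (10, 32, 43, 51)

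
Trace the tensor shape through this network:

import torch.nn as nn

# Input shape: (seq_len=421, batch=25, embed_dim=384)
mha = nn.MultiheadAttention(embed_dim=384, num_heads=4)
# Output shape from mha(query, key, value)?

Input shape: (421, 25, 384)
Output shape: (421, 25, 384)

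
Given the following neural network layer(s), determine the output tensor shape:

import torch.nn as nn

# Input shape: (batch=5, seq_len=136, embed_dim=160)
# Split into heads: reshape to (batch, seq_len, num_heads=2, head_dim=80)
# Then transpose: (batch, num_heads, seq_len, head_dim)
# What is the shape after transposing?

Input shape: (5, 136, 160)
  -> after reshape: (5, 136, 2, 80)
Output shape: (5, 2, 136, 80)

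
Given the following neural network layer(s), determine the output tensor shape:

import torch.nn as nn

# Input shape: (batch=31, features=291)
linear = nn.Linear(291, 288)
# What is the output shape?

Input shape: (31, 291)
Output shape: (31, 288)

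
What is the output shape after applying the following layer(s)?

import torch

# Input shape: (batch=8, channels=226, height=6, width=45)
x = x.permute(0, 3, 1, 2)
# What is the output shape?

Input shape: (8, 226, 6, 45)
Output shape: (8, 45, 226, 6)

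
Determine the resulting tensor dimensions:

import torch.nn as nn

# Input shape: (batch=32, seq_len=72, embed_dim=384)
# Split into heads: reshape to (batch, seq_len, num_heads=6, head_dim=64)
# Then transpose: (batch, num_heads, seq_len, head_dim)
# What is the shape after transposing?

Input shape: (32, 72, 384)
  -> after reshape: (32, 72, 6, 64)
Output shape: (32, 6, 72, 64)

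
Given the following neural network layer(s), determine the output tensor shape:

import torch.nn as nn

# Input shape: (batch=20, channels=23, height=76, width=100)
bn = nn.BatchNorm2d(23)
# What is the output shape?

Input shape: (20, 23, 76, 100)
Output shape: (20, 23, 76, 100)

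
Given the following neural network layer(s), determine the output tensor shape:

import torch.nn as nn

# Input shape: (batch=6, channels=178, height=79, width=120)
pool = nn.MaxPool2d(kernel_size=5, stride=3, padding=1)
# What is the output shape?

Input shape: (6, 178, 79, 120)
Output shape: (6, 178, 26, 40)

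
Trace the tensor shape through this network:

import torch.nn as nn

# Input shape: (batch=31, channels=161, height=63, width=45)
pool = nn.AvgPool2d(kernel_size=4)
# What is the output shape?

Input shape: (31, 161, 63, 45)
Output shape: (31, 161, 15, 11)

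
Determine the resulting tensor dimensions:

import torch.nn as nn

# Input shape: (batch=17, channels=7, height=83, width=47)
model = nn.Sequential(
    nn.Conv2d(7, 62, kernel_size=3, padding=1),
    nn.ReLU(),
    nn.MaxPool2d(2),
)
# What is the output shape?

Input shape: (17, 7, 83, 47)
  -> after Conv2d: (17, 62, 83, 47)
  -> after ReLU: (17, 62, 83, 47)
Output shape: (17, 62, 41, 23)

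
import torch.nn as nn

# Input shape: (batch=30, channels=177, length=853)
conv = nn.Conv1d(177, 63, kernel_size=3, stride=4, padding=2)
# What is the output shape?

Input shape: (30, 177, 853)
Output shape: (30, 63, 214)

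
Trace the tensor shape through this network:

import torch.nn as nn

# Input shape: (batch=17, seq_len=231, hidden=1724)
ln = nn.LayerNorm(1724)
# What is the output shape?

Input shape: (17, 231, 1724)
Output shape: (17, 231, 1724)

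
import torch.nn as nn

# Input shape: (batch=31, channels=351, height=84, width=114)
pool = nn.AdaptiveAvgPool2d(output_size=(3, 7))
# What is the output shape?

Input shape: (31, 351, 84, 114)
Output shape: (31, 351, 3, 7)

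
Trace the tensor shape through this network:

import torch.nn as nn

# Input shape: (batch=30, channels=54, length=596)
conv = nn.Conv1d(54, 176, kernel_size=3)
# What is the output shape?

Input shape: (30, 54, 596)
Output shape: (30, 176, 594)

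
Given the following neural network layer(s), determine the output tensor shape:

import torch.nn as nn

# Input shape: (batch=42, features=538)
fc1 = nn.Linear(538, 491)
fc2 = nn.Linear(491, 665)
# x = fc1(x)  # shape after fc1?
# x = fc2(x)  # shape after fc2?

Input shape: (42, 538)
  -> after fc1: (42, 491)
Output shape: (42, 665)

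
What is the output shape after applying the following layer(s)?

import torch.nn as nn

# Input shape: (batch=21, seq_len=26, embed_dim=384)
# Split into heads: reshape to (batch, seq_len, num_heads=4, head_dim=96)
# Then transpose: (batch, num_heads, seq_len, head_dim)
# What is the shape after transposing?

Input shape: (21, 26, 384)
  -> after reshape: (21, 26, 4, 96)
Output shape: (21, 4, 26, 96)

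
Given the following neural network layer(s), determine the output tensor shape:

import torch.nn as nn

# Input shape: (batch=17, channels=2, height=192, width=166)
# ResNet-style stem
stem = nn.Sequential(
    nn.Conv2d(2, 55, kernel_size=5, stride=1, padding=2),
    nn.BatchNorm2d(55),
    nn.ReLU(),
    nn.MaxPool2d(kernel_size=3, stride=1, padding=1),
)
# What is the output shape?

Input shape: (17, 2, 192, 166)
  -> after Conv2d 5x5 stride=1: (17, 55, 192, 166)
Output shape: (17, 55, 192, 166)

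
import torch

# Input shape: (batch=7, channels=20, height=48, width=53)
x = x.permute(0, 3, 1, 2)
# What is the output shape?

Input shape: (7, 20, 48, 53)
Output shape: (7, 53, 20, 48)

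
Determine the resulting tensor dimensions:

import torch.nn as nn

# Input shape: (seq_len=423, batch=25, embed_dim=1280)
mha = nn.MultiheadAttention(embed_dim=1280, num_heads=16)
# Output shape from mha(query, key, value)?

Input shape: (423, 25, 1280)
Output shape: (423, 25, 1280)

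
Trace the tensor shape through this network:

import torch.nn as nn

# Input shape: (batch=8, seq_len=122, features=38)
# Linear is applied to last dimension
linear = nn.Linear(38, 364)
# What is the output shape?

Input shape: (8, 122, 38)
Output shape: (8, 122, 364)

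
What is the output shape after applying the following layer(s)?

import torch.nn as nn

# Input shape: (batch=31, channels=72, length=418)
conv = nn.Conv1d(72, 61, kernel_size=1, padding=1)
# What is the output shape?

Input shape: (31, 72, 418)
Output shape: (31, 61, 420)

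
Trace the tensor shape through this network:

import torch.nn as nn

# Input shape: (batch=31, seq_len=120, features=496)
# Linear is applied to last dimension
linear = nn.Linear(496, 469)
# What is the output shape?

Input shape: (31, 120, 496)
Output shape: (31, 120, 469)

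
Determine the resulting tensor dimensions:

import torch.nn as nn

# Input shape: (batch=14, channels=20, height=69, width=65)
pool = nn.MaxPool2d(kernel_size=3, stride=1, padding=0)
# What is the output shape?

Input shape: (14, 20, 69, 65)
Output shape: (14, 20, 67, 63)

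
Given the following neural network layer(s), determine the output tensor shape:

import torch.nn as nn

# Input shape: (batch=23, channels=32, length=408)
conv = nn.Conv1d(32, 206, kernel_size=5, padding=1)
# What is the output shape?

Input shape: (23, 32, 408)
Output shape: (23, 206, 406)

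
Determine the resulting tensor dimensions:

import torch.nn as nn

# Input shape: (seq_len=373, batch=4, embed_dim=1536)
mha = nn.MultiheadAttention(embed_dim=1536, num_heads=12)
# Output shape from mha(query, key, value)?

Input shape: (373, 4, 1536)
Output shape: (373, 4, 1536)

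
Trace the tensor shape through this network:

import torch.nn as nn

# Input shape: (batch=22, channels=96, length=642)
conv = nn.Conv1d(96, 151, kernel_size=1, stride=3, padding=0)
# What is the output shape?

Input shape: (22, 96, 642)
Output shape: (22, 151, 214)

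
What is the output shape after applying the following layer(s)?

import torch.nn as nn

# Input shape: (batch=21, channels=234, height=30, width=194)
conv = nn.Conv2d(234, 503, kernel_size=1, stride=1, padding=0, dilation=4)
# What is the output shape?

Input shape: (21, 234, 30, 194)
Output shape: (21, 503, 30, 194)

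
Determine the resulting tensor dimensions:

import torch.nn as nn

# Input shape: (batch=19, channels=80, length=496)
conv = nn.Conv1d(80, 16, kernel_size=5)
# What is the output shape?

Input shape: (19, 80, 496)
Output shape: (19, 16, 492)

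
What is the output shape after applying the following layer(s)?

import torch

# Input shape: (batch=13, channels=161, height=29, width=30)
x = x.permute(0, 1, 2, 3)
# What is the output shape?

Input shape: (13, 161, 29, 30)
Output shape: (13, 161, 29, 30)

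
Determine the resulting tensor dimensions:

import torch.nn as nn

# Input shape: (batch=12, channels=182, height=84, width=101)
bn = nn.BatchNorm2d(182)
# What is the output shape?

Input shape: (12, 182, 84, 101)
Output shape: (12, 182, 84, 101)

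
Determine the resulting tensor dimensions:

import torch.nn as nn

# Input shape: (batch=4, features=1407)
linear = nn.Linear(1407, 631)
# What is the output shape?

Input shape: (4, 1407)
Output shape: (4, 631)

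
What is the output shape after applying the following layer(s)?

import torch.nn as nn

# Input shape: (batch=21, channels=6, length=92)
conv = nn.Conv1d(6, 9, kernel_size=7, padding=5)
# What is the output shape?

Input shape: (21, 6, 92)
Output shape: (21, 9, 96)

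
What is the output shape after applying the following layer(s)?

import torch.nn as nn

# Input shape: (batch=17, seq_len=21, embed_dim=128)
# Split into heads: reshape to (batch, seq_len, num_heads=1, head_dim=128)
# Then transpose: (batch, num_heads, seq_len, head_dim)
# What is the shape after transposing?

Input shape: (17, 21, 128)
  -> after reshape: (17, 21, 1, 128)
Output shape: (17, 1, 21, 128)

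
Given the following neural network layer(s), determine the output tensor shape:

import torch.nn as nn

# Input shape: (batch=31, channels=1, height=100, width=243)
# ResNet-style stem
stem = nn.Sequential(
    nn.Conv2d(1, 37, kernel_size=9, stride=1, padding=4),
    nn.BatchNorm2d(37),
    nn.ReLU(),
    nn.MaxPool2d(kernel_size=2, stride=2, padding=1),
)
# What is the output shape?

Input shape: (31, 1, 100, 243)
  -> after Conv2d 9x9 stride=1: (31, 37, 100, 243)
Output shape: (31, 37, 51, 122)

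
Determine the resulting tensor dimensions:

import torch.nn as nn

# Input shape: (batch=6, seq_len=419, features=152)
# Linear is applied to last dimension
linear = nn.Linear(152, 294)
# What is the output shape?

Input shape: (6, 419, 152)
Output shape: (6, 419, 294)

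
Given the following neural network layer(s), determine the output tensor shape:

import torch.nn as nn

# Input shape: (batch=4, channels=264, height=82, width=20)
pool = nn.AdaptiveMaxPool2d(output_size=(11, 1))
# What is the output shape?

Input shape: (4, 264, 82, 20)
Output shape: (4, 264, 11, 1)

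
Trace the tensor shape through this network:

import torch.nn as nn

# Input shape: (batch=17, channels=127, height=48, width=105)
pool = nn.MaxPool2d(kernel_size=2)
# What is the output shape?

Input shape: (17, 127, 48, 105)
Output shape: (17, 127, 24, 52)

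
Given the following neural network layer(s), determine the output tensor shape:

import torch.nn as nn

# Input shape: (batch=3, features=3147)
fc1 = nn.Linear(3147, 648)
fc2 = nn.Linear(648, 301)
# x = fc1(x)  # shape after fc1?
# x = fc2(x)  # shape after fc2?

Input shape: (3, 3147)
  -> after fc1: (3, 648)
Output shape: (3, 301)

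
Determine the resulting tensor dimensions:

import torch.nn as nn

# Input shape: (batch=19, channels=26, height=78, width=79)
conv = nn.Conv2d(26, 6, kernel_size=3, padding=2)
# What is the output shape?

Input shape: (19, 26, 78, 79)
Output shape: (19, 6, 80, 81)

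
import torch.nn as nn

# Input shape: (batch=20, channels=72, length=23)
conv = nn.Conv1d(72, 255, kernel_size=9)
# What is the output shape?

Input shape: (20, 72, 23)
Output shape: (20, 255, 15)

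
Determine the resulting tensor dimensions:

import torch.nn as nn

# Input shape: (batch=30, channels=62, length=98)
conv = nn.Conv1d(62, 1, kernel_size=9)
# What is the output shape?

Input shape: (30, 62, 98)
Output shape: (30, 1, 90)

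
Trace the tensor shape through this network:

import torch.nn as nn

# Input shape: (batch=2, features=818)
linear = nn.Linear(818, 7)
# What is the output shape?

Input shape: (2, 818)
Output shape: (2, 7)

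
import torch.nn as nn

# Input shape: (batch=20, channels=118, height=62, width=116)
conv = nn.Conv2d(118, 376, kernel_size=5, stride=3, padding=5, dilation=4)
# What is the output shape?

Input shape: (20, 118, 62, 116)
Output shape: (20, 376, 19, 37)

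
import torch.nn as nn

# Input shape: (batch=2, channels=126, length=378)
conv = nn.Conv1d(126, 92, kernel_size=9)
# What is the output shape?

Input shape: (2, 126, 378)
Output shape: (2, 92, 370)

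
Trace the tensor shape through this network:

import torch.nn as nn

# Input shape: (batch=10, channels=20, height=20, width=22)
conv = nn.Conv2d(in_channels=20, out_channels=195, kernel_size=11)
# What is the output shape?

Input shape: (10, 20, 20, 22)
Output shape: (10, 195, 10, 12)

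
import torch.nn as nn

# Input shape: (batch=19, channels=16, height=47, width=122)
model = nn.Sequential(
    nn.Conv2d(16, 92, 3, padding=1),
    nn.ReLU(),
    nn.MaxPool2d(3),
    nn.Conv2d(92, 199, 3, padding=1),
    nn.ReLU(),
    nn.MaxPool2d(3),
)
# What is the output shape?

Input shape: (19, 16, 47, 122)
  -> after first Conv2d: (19, 92, 47, 122)
  -> after first MaxPool2d: (19, 92, 15, 40)
  -> after second Conv2d: (19, 199, 15, 40)
Output shape: (19, 199, 5, 13)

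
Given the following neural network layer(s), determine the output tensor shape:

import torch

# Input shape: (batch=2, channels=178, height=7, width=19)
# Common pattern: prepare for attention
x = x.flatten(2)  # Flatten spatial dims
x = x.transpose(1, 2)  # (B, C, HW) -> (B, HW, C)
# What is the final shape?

Input shape: (2, 178, 7, 19)
  -> after flatten(2): (2, 178, 133)
Output shape: (2, 133, 178)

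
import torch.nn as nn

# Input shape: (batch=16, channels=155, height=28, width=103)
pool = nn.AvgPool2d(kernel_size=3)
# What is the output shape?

Input shape: (16, 155, 28, 103)
Output shape: (16, 155, 9, 34)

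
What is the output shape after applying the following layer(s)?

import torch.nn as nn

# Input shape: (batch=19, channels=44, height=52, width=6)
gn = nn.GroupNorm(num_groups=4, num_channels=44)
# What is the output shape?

Input shape: (19, 44, 52, 6)
Output shape: (19, 44, 52, 6)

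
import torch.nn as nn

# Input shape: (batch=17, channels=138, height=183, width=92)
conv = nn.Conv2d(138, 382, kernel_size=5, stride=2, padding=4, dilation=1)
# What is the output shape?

Input shape: (17, 138, 183, 92)
Output shape: (17, 382, 94, 48)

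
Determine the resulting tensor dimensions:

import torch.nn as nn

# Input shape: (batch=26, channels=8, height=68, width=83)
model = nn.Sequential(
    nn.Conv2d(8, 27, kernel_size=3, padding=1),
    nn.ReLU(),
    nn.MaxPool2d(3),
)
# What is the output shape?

Input shape: (26, 8, 68, 83)
  -> after Conv2d: (26, 27, 68, 83)
  -> after ReLU: (26, 27, 68, 83)
Output shape: (26, 27, 22, 27)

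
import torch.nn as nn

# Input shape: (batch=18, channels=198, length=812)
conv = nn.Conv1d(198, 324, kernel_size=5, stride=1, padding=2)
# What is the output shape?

Input shape: (18, 198, 812)
Output shape: (18, 324, 812)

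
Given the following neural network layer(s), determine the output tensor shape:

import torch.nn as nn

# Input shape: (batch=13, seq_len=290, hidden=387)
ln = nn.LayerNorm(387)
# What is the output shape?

Input shape: (13, 290, 387)
Output shape: (13, 290, 387)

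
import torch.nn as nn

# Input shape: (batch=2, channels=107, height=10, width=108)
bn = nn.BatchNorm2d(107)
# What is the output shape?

Input shape: (2, 107, 10, 108)
Output shape: (2, 107, 10, 108)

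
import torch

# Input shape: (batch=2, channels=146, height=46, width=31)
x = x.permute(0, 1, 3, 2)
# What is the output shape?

Input shape: (2, 146, 46, 31)
Output shape: (2, 146, 31, 46)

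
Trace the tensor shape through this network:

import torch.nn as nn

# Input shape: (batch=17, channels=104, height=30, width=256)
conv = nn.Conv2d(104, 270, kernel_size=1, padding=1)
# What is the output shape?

Input shape: (17, 104, 30, 256)
Output shape: (17, 270, 32, 258)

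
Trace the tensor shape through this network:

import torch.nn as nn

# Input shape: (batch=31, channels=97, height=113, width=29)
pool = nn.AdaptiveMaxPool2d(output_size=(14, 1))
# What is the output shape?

Input shape: (31, 97, 113, 29)
Output shape: (31, 97, 14, 1)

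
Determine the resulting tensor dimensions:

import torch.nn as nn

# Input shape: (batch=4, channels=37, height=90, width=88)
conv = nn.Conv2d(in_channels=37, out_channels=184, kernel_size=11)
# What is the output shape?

Input shape: (4, 37, 90, 88)
Output shape: (4, 184, 80, 78)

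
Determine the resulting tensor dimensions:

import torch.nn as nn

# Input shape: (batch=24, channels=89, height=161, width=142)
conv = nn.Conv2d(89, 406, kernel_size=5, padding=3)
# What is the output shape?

Input shape: (24, 89, 161, 142)
Output shape: (24, 406, 163, 144)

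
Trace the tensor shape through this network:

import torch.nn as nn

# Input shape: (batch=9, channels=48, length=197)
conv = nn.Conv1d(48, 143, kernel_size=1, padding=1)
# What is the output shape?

Input shape: (9, 48, 197)
Output shape: (9, 143, 199)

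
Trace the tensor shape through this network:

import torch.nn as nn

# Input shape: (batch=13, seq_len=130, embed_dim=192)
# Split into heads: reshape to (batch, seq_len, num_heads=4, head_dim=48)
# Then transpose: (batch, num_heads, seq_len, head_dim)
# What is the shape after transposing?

Input shape: (13, 130, 192)
  -> after reshape: (13, 130, 4, 48)
Output shape: (13, 4, 130, 48)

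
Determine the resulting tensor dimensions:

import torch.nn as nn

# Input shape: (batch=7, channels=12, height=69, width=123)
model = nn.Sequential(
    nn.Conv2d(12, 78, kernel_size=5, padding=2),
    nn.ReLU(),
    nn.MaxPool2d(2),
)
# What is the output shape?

Input shape: (7, 12, 69, 123)
  -> after Conv2d: (7, 78, 69, 123)
  -> after ReLU: (7, 78, 69, 123)
Output shape: (7, 78, 34, 61)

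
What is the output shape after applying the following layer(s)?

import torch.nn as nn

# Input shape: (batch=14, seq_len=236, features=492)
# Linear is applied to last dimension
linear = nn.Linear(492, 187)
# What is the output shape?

Input shape: (14, 236, 492)
Output shape: (14, 236, 187)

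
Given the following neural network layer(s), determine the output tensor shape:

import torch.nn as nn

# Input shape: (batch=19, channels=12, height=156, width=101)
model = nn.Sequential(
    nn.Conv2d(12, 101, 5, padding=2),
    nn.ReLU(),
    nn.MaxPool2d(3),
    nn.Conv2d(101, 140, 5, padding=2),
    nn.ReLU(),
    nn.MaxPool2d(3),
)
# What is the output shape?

Input shape: (19, 12, 156, 101)
  -> after first Conv2d: (19, 101, 156, 101)
  -> after first MaxPool2d: (19, 101, 52, 33)
  -> after second Conv2d: (19, 140, 52, 33)
Output shape: (19, 140, 17, 11)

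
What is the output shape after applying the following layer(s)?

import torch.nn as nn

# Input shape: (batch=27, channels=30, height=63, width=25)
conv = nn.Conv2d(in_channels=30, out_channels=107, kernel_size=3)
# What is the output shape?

Input shape: (27, 30, 63, 25)
Output shape: (27, 107, 61, 23)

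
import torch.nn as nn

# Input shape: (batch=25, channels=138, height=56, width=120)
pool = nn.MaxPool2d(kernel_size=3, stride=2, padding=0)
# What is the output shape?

Input shape: (25, 138, 56, 120)
Output shape: (25, 138, 27, 59)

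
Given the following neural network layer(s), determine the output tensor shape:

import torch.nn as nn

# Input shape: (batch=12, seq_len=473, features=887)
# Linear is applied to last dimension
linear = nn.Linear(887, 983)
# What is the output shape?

Input shape: (12, 473, 887)
Output shape: (12, 473, 983)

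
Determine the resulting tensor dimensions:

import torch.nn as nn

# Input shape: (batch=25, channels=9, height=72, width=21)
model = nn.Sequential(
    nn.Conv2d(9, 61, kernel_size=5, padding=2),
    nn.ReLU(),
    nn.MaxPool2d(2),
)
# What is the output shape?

Input shape: (25, 9, 72, 21)
  -> after Conv2d: (25, 61, 72, 21)
  -> after ReLU: (25, 61, 72, 21)
Output shape: (25, 61, 36, 10)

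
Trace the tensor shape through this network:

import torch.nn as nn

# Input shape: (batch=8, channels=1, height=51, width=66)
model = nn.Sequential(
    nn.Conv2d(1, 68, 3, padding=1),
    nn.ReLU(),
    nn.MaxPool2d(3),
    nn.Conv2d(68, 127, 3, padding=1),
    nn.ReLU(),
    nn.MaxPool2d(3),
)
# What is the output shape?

Input shape: (8, 1, 51, 66)
  -> after first Conv2d: (8, 68, 51, 66)
  -> after first MaxPool2d: (8, 68, 17, 22)
  -> after second Conv2d: (8, 127, 17, 22)
Output shape: (8, 127, 5, 7)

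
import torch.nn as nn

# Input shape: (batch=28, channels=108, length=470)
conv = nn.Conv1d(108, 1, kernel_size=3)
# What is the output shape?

Input shape: (28, 108, 470)
Output shape: (28, 1, 468)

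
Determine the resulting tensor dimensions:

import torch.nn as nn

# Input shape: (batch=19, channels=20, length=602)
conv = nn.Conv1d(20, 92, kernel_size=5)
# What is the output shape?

Input shape: (19, 20, 602)
Output shape: (19, 92, 598)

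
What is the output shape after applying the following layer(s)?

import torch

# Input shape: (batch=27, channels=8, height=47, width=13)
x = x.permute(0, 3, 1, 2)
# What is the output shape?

Input shape: (27, 8, 47, 13)
Output shape: (27, 13, 8, 47)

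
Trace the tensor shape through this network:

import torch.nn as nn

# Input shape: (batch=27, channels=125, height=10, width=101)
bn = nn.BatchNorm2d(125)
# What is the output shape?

Input shape: (27, 125, 10, 101)
Output shape: (27, 125, 10, 101)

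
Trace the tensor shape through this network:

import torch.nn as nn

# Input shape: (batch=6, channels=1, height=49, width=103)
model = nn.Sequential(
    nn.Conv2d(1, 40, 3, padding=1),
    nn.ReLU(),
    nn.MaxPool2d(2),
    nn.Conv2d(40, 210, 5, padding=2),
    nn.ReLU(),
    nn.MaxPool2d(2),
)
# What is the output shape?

Input shape: (6, 1, 49, 103)
  -> after first Conv2d: (6, 40, 49, 103)
  -> after first MaxPool2d: (6, 40, 24, 51)
  -> after second Conv2d: (6, 210, 24, 51)
Output shape: (6, 210, 12, 25)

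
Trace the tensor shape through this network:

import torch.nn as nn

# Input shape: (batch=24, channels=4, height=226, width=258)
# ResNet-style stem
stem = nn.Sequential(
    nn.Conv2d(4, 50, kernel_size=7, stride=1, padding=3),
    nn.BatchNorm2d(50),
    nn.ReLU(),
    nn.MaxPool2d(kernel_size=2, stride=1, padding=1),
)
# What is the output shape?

Input shape: (24, 4, 226, 258)
  -> after Conv2d 7x7 stride=1: (24, 50, 226, 258)
Output shape: (24, 50, 227, 259)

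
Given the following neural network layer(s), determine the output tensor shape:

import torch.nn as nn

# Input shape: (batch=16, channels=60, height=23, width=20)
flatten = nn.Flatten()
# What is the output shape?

Input shape: (16, 60, 23, 20)
Output shape: (16, 27600)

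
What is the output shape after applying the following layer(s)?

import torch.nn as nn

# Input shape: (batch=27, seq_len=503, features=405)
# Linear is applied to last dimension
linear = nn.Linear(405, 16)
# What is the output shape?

Input shape: (27, 503, 405)
Output shape: (27, 503, 16)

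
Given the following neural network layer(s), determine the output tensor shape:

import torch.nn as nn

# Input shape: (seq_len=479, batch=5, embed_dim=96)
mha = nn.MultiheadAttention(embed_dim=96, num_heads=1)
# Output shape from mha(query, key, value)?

Input shape: (479, 5, 96)
Output shape: (479, 5, 96)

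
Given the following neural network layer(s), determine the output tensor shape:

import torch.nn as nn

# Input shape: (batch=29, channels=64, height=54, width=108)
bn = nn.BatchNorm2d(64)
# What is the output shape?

Input shape: (29, 64, 54, 108)
Output shape: (29, 64, 54, 108)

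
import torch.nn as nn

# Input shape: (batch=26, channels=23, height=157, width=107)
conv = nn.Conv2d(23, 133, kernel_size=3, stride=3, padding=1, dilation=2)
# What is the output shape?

Input shape: (26, 23, 157, 107)
Output shape: (26, 133, 52, 35)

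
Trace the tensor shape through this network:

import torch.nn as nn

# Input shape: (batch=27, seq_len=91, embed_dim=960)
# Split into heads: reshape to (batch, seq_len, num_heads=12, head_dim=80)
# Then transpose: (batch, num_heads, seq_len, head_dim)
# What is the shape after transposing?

Input shape: (27, 91, 960)
  -> after reshape: (27, 91, 12, 80)
Output shape: (27, 12, 91, 80)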